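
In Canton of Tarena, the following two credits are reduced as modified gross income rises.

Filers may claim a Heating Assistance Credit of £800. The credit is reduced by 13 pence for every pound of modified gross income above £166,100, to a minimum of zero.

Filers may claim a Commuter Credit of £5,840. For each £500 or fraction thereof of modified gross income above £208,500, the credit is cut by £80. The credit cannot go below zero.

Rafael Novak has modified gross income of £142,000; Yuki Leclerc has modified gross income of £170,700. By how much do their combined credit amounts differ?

Rafael (£142,000): Heating Assistance Credit: £142,000 is at or below the £166,100 threshold, so the full £800 applies. Commuter Credit: £142,000 is at or below the £208,500 threshold, so the full £5,840 applies. total £800 + £5,840 = £6,640
Yuki (£170,700): Heating Assistance Credit: 13% of the £4,600 excess over £166,100 is £598; credit = £800 − £598 = £202. Commuter Credit: £170,700 is at or below the £208,500 threshold, so the full £5,840 applies. total £202 + £5,840 = £6,042
Difference: |£6,640 − £6,042| = £598.

£598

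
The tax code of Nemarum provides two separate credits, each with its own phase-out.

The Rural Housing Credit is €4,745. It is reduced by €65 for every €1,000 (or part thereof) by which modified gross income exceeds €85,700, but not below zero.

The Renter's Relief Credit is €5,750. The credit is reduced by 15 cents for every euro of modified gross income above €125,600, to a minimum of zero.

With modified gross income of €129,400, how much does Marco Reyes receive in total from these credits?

Rural Housing Credit: income exceeds €85,700 by €43,700, which is 44 full-or-partial €1,000 increments; reduction = 44 × €65 = €2,860, leaving €1,885.
Renter's Relief Credit: 15% of the €3,800 excess over €125,600 is €570; credit = €5,750 − €570 = €5,180.
Total: €1,885 + €5,180 = €7,065.

€7,065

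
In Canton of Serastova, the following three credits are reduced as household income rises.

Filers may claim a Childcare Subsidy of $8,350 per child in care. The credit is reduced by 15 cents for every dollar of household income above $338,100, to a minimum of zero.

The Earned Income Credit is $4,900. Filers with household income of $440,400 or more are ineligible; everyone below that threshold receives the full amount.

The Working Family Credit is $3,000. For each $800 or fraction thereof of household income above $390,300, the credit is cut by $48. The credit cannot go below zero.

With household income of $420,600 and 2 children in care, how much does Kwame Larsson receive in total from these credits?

Childcare Subsidy: base = 2 × $8,350 = $16,700. 15% of the $82,500 excess over $338,100 is $12,375; credit = $16,700 − $12,375 = $4,325.
Earned Income Credit: $420,600 is below the $440,400 cutoff, so the full $4,900 applies.
Working Family Credit: income exceeds $390,300 by $30,300, which is 38 full-or-partial $800 increments; reduction = 38 × $48 = $1,824, leaving $1,176.
Total: $4,325 + $4,900 + $1,176 = $10,401.

$10,401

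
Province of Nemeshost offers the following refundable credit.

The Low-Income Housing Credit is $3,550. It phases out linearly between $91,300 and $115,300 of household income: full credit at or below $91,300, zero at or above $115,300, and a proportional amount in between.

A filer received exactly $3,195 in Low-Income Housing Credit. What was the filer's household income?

$93,700

$3,195 is 3,195/3,550 of the full $3,550, so 355/3,550 of the $24,000 range has been used: income = $91,300 + $24,000 × 355/3,550 = $93,700.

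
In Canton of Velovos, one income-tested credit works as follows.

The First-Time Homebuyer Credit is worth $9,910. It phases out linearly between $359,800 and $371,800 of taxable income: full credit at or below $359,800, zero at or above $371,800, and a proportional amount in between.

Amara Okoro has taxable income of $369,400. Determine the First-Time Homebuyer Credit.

First-Time Homebuyer Credit: $369,400 is $9,600 into a $12,000 phase-out range, leaving 2,400/12,000 of the credit: $9,910 × 2,400/12,000 = $1,982.

$1,982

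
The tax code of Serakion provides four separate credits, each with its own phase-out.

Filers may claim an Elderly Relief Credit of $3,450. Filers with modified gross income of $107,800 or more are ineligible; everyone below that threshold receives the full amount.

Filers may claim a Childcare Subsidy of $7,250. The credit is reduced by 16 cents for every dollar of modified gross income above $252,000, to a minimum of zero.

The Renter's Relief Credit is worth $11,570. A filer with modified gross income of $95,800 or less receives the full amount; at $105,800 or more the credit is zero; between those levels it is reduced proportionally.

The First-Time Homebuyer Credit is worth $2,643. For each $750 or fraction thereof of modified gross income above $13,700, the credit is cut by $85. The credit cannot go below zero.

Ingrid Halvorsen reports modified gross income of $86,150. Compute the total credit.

$22,270

Elderly Relief Credit: $86,150 is below the $107,800 cutoff, so the full $3,450 applies.
Childcare Subsidy: $86,150 is at or below the $252,000 threshold, so the full $7,250 applies.
Renter's Relief Credit: $86,150 is at or below the $95,800 threshold, so the full $11,570 applies.
First-Time Homebuyer Credit: income exceeds $13,700 by $72,450 → 97 increments × $85 = $8,245 ≥ base, so the credit is $0.
Total: $3,450 + $7,250 + $11,570 + $0 = $22,270.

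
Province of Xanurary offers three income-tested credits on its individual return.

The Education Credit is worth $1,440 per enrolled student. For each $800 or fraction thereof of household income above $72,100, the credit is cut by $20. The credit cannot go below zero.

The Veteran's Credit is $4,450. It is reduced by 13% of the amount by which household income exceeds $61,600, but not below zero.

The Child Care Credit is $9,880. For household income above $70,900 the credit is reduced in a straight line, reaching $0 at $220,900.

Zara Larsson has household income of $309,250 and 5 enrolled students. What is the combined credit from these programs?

Education Credit: base = 5 × $1,440 = $7,200. income exceeds $72,100 by $237,150, which is 297 full-or-partial $800 increments; reduction = 297 × $20 = $5,940, leaving $1,260.
Veteran's Credit: 13% of the $247,650 excess over $61,600 is $32,194.50 ≥ base, so the credit is $0.
Child Care Credit: $309,250 is at or above $220,900, so the credit is $0.
Total: $1,260 + $0 + $0 = $1,260.

$1,260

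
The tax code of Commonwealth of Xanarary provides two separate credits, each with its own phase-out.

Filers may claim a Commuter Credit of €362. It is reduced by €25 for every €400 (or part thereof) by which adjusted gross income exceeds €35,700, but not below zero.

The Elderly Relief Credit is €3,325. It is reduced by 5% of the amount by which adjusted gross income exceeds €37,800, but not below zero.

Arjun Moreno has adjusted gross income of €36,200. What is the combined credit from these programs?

Commuter Credit: income exceeds €35,700 by €500, which is 2 full-or-partial €400 increments; reduction = 2 × €25 = €50, leaving €312.
Elderly Relief Credit: €36,200 is at or below the €37,800 threshold, so the full €3,325 applies.
Total: €312 + €3,325 = €3,637.

€3,637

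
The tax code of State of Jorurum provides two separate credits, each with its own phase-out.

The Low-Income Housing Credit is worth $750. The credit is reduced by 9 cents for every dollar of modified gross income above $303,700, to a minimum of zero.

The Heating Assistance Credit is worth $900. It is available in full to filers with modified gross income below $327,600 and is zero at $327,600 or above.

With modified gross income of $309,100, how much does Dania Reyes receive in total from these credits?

$1,164

Low-Income Housing Credit: 9% of the $5,400 excess over $303,700 is $486; credit = $750 − $486 = $264.
Heating Assistance Credit: $309,100 is below the $327,600 cutoff, so the full $900 applies.
Total: $264 + $900 = $1,164.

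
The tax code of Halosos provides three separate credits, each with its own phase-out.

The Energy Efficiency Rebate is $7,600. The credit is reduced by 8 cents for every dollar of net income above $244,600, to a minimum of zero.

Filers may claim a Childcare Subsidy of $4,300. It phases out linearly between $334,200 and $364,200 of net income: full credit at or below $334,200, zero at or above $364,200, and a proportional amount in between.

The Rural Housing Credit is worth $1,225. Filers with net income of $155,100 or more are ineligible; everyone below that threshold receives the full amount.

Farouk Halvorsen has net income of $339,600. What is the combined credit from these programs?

Energy Efficiency Rebate: 8% of the $95,000 excess over $244,600 is $7,600 ≥ base, so the credit is $0.
Childcare Subsidy: $339,600 is $5,400 into a $30,000 phase-out range, leaving 24,600/30,000 of the credit: $4,300 × 24,600/30,000 = $3,526.
Rural Housing Credit: $339,600 meets or exceeds the $155,100 cutoff, so the credit is $0.
Total: $0 + $3,526 + $0 = $3,526.

$3,526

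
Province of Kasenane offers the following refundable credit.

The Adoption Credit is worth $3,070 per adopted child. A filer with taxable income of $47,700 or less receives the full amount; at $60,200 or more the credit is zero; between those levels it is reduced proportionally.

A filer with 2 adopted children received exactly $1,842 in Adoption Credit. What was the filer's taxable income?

$56,450

Full credit = 2 × $3,070 = $6,140.
$1,842 is 1,842/6,140 of the full $6,140, so 4,298/6,140 of the $12,500 range has been used: income = $47,700 + $12,500 × 4,298/6,140 = $56,450.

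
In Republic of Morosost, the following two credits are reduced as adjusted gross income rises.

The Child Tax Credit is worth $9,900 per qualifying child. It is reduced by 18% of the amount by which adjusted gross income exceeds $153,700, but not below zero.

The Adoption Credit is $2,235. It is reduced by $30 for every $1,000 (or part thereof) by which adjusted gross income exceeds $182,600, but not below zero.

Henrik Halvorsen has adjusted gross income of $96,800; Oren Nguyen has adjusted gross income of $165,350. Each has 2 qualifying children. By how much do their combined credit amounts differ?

Henrik ($96,800): Child Tax Credit: base = 2 × $9,900 = $19,800. $96,800 is at or below the $153,700 threshold, so the full $19,800 applies. Adoption Credit: $96,800 is at or below the $182,600 threshold, so the full $2,235 applies. total $19,800 + $2,235 = $22,035
Oren ($165,350): Child Tax Credit: base = 2 × $9,900 = $19,800. 18% of the $11,650 excess over $153,700 is $2,097; credit = $19,800 − $2,097 = $17,703. Adoption Credit: $165,350 is at or below the $182,600 threshold, so the full $2,235 applies. total $17,703 + $2,235 = $19,938
Difference: |$22,035 − $19,938| = $2,097.

$2,097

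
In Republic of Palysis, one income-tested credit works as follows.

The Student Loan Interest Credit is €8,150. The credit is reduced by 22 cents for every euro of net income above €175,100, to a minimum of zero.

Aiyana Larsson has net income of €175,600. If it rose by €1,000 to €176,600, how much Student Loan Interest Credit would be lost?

At €175,600 — 22% of the €500 excess over €175,100 is €110; credit = €8,150 − €110 = €8,040.
At €176,600 — 22% of the €1,500 excess over €175,100 is €330; credit = €8,150 − €330 = €7,820.
Lost: €8,040 − €7,820 = €220.

€220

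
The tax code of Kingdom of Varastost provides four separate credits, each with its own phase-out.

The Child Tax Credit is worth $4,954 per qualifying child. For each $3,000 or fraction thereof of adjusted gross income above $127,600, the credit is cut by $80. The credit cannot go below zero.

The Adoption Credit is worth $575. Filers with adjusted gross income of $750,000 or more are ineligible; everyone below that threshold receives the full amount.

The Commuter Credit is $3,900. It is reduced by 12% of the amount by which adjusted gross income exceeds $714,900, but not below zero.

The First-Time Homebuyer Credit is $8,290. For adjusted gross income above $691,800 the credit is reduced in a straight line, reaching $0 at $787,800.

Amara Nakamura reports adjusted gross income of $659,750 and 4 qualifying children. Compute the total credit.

Child Tax Credit: base = 4 × $4,954 = $19,816. income exceeds $127,600 by $532,150, which is 178 full-or-partial $3,000 increments; reduction = 178 × $80 = $14,240, leaving $5,576.
Adoption Credit: $659,750 is below the $750,000 cutoff, so the full $575 applies.
Commuter Credit: $659,750 is at or below the $714,900 threshold, so the full $3,900 applies.
First-Time Homebuyer Credit: $659,750 is at or below the $691,800 threshold, so the full $8,290 applies.
Total: $5,576 + $575 + $3,900 + $8,290 = $18,341.

$18,341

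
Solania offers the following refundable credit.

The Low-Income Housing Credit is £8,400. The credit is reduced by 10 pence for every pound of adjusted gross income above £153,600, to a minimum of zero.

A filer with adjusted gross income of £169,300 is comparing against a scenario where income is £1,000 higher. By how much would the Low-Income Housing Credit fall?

At £169,300 — 10% of the £15,700 excess over £153,600 is £1,570; credit = £8,400 − £1,570 = £6,830.
At £170,300 — 10% of the £16,700 excess over £153,600 is £1,670; credit = £8,400 − £1,670 = £6,730.
Lost: £6,830 − £6,730 = £100.

£100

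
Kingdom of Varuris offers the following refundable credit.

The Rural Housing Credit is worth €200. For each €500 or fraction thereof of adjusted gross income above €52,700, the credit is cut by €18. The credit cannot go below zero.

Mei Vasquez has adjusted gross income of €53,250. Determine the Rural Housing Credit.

€164

Rural Housing Credit: income exceeds €52,700 by €550, which is 2 full-or-partial €500 increments; reduction = 2 × €18 = €36, leaving €164.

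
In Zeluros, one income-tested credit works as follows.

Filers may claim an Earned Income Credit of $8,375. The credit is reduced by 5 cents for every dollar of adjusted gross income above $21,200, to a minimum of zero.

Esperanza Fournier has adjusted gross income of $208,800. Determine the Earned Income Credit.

$0

Earned Income Credit: 5% of the $187,600 excess over $21,200 is $9,380 ≥ base, so the credit is $0.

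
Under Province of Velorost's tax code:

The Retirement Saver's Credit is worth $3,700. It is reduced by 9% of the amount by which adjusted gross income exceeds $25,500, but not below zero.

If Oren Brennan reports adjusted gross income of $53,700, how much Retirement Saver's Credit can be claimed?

$1,162

Retirement Saver's Credit: 9% of the $28,200 excess over $25,500 is $2,538; credit = $3,700 − $2,538 = $1,162.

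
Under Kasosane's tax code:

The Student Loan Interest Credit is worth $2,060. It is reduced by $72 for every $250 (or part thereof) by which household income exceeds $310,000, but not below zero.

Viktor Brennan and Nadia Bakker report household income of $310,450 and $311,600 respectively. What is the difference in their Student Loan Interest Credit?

$360

Viktor ($310,450): Student Loan Interest Credit: income exceeds $310,000 by $450, which is 2 full-or-partial $250 increments; reduction = 2 × $72 = $144, leaving $1,916.
Nadia ($311,600): Student Loan Interest Credit: income exceeds $310,000 by $1,600, which is 7 full-or-partial $250 increments; reduction = 7 × $72 = $504, leaving $1,556.
Difference: |$1,916 − $1,556| = $360.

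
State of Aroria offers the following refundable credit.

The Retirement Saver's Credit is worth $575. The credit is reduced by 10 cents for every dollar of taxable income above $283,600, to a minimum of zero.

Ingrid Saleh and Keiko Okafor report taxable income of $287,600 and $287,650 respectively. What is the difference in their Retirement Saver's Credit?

Ingrid ($287,600): Retirement Saver's Credit: 10% of the $4,000 excess over $283,600 is $400; credit = $575 − $400 = $175.
Keiko ($287,650): Retirement Saver's Credit: 10% of the $4,050 excess over $283,600 is $405; credit = $575 − $405 = $170.
Difference: |$175 − $170| = $5.

$5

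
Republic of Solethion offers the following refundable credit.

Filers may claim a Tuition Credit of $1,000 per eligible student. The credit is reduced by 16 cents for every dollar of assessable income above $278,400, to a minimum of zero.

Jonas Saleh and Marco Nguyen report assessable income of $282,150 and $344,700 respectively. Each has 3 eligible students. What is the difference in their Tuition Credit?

$2,400

Jonas ($282,150): Tuition Credit: base = 3 × $1,000 = $3,000. 16% of the $3,750 excess over $278,400 is $600; credit = $3,000 − $600 = $2,400.
Marco ($344,700): Tuition Credit: base = 3 × $1,000 = $3,000. 16% of the $66,300 excess over $278,400 is $10,608 ≥ base, so the credit is $0.
Difference: |$2,400 − $0| = $2,400.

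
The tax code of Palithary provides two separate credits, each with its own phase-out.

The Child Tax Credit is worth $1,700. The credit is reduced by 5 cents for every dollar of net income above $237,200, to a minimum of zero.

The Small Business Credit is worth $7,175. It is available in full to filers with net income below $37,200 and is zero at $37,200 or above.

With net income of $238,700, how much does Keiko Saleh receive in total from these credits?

Child Tax Credit: 5% of the $1,500 excess over $237,200 is $75; credit = $1,700 − $75 = $1,625.
Small Business Credit: $238,700 meets or exceeds the $37,200 cutoff, so the credit is $0.
Total: $1,625 + $0 = $1,625.

$1,625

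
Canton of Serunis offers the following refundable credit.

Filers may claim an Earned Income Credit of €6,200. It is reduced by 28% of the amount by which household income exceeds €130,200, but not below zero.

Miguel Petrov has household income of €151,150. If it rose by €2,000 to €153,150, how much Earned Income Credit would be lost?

€334

At €151,150 — 28% of the €20,950 excess over €130,200 is €5,866; credit = €6,200 − €5,866 = €334.
At €153,150 — 28% of the €22,950 excess over €130,200 is €6,426 ≥ base, so the credit is €0.
Lost: €334 − €0 = €334.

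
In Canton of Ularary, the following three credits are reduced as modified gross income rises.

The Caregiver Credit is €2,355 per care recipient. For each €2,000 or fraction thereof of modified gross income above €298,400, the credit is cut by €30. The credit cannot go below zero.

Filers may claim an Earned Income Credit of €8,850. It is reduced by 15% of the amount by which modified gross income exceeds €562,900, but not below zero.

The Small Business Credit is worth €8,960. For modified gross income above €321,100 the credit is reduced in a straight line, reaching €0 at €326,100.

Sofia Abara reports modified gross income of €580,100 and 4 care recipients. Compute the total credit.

€11,460

Caregiver Credit: base = 4 × €2,355 = €9,420. income exceeds €298,400 by €281,700, which is 141 full-or-partial €2,000 increments; reduction = 141 × €30 = €4,230, leaving €5,190.
Earned Income Credit: 15% of the €17,200 excess over €562,900 is €2,580; credit = €8,850 − €2,580 = €6,270.
Small Business Credit: €580,100 is at or above €326,100, so the credit is €0.
Total: €5,190 + €6,270 + €0 = €11,460.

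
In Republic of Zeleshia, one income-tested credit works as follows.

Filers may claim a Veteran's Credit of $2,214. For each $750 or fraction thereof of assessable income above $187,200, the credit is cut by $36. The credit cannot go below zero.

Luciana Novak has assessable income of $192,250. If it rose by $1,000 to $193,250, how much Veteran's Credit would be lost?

At $192,250 — income exceeds $187,200 by $5,050, which is 7 full-or-partial $750 increments; reduction = 7 × $36 = $252, leaving $1,962.
At $193,250 — income exceeds $187,200 by $6,050, which is 9 full-or-partial $750 increments; reduction = 9 × $36 = $324, leaving $1,890.
Lost: $1,962 − $1,890 = $72.

$72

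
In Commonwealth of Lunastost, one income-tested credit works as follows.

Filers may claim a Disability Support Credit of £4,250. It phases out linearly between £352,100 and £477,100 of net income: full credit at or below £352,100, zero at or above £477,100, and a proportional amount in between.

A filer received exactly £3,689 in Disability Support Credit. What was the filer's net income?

£368,600

£3,689 is 3,689/4,250 of the full £4,250, so 561/4,250 of the £125,000 range has been used: income = £352,100 + £125,000 × 561/4,250 = £368,600.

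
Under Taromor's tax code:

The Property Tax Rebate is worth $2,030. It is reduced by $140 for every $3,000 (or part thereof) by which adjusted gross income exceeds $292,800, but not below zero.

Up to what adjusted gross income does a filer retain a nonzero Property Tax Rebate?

After 14 increments the reduction is 14 × $140 = $1,960, leaving $70; one more increment wipes it out. Increment 14 ends at excess 14 × $3,000 = $42,000, so the highest qualifying income is $292,800 + $42,000 = $334,800.

$334,800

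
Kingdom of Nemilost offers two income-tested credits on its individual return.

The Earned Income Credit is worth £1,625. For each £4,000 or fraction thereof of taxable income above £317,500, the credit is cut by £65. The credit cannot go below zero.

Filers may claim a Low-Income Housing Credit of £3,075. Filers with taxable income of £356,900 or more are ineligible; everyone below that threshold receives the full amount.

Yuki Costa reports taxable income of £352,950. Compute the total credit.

Earned Income Credit: income exceeds £317,500 by £35,450, which is 9 full-or-partial £4,000 increments; reduction = 9 × £65 = £585, leaving £1,040.
Low-Income Housing Credit: £352,950 is below the £356,900 cutoff, so the full £3,075 applies.
Total: £1,040 + £3,075 = £4,115.

£4,115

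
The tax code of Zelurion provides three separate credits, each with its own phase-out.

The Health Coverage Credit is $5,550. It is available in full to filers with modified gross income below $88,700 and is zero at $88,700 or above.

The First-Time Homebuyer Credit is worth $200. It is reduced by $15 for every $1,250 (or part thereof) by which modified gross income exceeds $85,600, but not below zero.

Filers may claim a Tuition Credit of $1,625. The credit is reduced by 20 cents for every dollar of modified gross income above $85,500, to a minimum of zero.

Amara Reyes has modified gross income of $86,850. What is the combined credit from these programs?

$7,090

Health Coverage Credit: $86,850 is below the $88,700 cutoff, so the full $5,550 applies.
First-Time Homebuyer Credit: income exceeds $85,600 by $1,250, which is 1 full-or-partial $1,250 increment; reduction = 1 × $15 = $15, leaving $185.
Tuition Credit: 20% of the $1,350 excess over $85,500 is $270; credit = $1,625 − $270 = $1,355.
Total: $5,550 + $185 + $1,355 = $7,090.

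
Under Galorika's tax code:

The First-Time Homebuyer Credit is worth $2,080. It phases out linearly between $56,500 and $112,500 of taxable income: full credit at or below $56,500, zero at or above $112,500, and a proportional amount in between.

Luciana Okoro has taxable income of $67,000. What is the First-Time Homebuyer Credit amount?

First-Time Homebuyer Credit: $67,000 is $10,500 into a $56,000 phase-out range, leaving 45,500/56,000 of the credit: $2,080 × 45,500/56,000 = $1,690.

$1,690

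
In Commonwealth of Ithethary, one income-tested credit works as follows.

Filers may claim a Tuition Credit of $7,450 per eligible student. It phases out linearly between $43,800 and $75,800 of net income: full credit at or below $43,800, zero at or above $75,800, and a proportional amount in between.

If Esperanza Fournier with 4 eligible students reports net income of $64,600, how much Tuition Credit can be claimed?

Tuition Credit: base = 4 × $7,450 = $29,800. $64,600 is $20,800 into a $32,000 phase-out range, leaving 11,200/32,000 of the credit: $29,800 × 11,200/32,000 = $10,430.

$10,430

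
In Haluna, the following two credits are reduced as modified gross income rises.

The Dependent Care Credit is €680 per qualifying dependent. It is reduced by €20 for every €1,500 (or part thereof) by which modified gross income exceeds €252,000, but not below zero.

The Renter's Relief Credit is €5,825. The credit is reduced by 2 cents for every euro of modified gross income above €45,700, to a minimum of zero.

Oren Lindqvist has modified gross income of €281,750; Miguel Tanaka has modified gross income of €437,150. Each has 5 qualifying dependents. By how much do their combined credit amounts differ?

Oren (€281,750): Dependent Care Credit: base = 5 × €680 = €3,400. income exceeds €252,000 by €29,750, which is 20 full-or-partial €1,500 increments; reduction = 20 × €20 = €400, leaving €3,000. Renter's Relief Credit: 2% of the €236,050 excess over €45,700 is €4,721; credit = €5,825 − €4,721 = €1,104. total €3,000 + €1,104 = €4,104
Miguel (€437,150): Dependent Care Credit: base = 5 × €680 = €3,400. income exceeds €252,000 by €185,150, which is 124 full-or-partial €1,500 increments; reduction = 124 × €20 = €2,480, leaving €920. Renter's Relief Credit: 2% of the €391,450 excess over €45,700 is €7,829 ≥ base, so the credit is €0. total €920 + €0 = €920
Difference: |€4,104 − €920| = €3,184.

€3,184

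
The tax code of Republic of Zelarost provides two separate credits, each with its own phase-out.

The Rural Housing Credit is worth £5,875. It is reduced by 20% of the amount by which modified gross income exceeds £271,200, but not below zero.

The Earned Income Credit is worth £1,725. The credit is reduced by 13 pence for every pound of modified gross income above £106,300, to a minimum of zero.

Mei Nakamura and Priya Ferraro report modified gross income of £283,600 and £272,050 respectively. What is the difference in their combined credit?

£2,310

Mei (£283,600): Rural Housing Credit: 20% of the £12,400 excess over £271,200 is £2,480; credit = £5,875 − £2,480 = £3,395. Earned Income Credit: 13% of the £177,300 excess over £106,300 is £23,049 ≥ base, so the credit is £0. total £3,395 + £0 = £3,395
Priya (£272,050): Rural Housing Credit: 20% of the £850 excess over £271,200 is £170; credit = £5,875 − £170 = £5,705. Earned Income Credit: 13% of the £165,750 excess over £106,300 is £21,547.50 ≥ base, so the credit is £0. total £5,705 + £0 = £5,705
Difference: |£3,395 − £5,705| = £2,310.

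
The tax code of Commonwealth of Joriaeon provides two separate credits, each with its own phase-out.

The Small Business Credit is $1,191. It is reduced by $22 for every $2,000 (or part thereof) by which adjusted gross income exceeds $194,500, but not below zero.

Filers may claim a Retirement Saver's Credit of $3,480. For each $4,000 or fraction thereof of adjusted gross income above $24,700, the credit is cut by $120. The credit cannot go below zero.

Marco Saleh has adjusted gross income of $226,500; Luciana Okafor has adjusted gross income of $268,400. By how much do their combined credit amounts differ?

$462

Marco ($226,500): Small Business Credit: income exceeds $194,500 by $32,000, which is 16 full-or-partial $2,000 increments; reduction = 16 × $22 = $352, leaving $839. Retirement Saver's Credit: income exceeds $24,700 by $201,800 → 51 increments × $120 = $6,120 ≥ base, so the credit is $0. total $839 + $0 = $839
Luciana ($268,400): Small Business Credit: income exceeds $194,500 by $73,900, which is 37 full-or-partial $2,000 increments; reduction = 37 × $22 = $814, leaving $377. Retirement Saver's Credit: income exceeds $24,700 by $243,700 → 61 increments × $120 = $7,320 ≥ base, so the credit is $0. total $377 + $0 = $377
Difference: |$839 − $377| = $462.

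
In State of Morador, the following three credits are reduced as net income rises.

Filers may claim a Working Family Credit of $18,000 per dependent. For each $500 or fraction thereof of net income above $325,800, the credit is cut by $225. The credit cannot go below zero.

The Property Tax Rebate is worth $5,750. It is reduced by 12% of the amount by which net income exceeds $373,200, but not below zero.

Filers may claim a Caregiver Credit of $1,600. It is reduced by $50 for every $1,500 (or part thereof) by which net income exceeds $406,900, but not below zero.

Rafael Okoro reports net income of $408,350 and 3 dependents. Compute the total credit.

Working Family Credit: base = 3 × $18,000 = $54,000. income exceeds $325,800 by $82,550, which is 166 full-or-partial $500 increments; reduction = 166 × $225 = $37,350, leaving $16,650.
Property Tax Rebate: 12% of the $35,150 excess over $373,200 is $4,218; credit = $5,750 − $4,218 = $1,532.
Caregiver Credit: income exceeds $406,900 by $1,450, which is 1 full-or-partial $1,500 increment; reduction = 1 × $50 = $50, leaving $1,550.
Total: $16,650 + $1,532 + $1,550 = $19,732.

$19,732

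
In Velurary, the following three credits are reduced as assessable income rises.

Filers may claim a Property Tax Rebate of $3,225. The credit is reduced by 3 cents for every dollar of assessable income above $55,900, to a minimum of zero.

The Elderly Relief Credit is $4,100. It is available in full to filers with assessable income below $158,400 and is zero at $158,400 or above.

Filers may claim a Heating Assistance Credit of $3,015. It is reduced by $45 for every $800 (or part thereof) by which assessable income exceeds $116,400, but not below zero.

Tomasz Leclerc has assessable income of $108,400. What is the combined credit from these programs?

$8,765

Property Tax Rebate: 3% of the $52,500 excess over $55,900 is $1,575; credit = $3,225 − $1,575 = $1,650.
Elderly Relief Credit: $108,400 is below the $158,400 cutoff, so the full $4,100 applies.
Heating Assistance Credit: $108,400 is at or below the $116,400 threshold, so the full $3,015 applies.
Total: $1,650 + $4,100 + $3,015 = $8,765.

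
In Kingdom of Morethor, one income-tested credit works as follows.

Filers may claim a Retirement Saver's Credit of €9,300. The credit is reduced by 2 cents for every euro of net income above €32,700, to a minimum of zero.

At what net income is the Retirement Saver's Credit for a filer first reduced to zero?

The credit falls by 2% of each euro above €32,700, so it reaches zero when the excess is €9,300 / 2% = €465,000: income = €32,700 + €465,000 = €497,700.

€497,700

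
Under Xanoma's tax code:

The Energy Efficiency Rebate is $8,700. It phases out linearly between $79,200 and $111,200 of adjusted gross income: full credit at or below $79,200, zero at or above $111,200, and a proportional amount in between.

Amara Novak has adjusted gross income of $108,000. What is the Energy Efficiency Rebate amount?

$870

Energy Efficiency Rebate: $108,000 is $28,800 into a $32,000 phase-out range, leaving 3,200/32,000 of the credit: $8,700 × 3,200/32,000 = $870.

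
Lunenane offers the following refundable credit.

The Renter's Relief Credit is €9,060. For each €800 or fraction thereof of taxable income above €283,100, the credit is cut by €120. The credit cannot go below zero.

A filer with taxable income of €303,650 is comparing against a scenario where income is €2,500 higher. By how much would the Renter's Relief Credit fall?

At €303,650 — income exceeds €283,100 by €20,550, which is 26 full-or-partial €800 increments; reduction = 26 × €120 = €3,120, leaving €5,940.
At €306,150 — income exceeds €283,100 by €23,050, which is 29 full-or-partial €800 increments; reduction = 29 × €120 = €3,480, leaving €5,580.
Lost: €5,940 − €5,580 = €360.

€360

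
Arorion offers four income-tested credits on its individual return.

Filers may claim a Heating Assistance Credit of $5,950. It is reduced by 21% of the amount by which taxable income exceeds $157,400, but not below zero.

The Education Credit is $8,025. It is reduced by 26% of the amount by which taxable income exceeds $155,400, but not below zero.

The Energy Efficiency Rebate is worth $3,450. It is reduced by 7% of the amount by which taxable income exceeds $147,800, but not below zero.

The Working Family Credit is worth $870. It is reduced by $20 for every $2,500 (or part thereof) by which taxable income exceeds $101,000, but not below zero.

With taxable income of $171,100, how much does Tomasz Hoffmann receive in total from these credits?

$9,125

Heating Assistance Credit: 21% of the $13,700 excess over $157,400 is $2,877; credit = $5,950 − $2,877 = $3,073.
Education Credit: 26% of the $15,700 excess over $155,400 is $4,082; credit = $8,025 − $4,082 = $3,943.
Energy Efficiency Rebate: 7% of the $23,300 excess over $147,800 is $1,631; credit = $3,450 − $1,631 = $1,819.
Working Family Credit: income exceeds $101,000 by $70,100, which is 29 full-or-partial $2,500 increments; reduction = 29 × $20 = $580, leaving $290.
Total: $3,073 + $3,943 + $1,819 + $290 = $9,125.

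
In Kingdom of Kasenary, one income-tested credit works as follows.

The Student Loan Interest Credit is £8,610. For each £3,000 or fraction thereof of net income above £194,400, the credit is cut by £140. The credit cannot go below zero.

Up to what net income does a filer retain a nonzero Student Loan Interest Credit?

After 61 increments the reduction is 61 × £140 = £8,540, leaving £70; one more increment wipes it out. Increment 61 ends at excess 61 × £3,000 = £183,000, so the highest qualifying income is £194,400 + £183,000 = £377,400.

£377,400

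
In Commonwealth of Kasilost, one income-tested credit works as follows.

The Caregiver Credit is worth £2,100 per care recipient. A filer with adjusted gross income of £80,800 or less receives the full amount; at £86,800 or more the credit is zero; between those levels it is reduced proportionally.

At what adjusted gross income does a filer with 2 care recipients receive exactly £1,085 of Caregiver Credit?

£85,250

Full credit = 2 × £2,100 = £4,200.
£1,085 is 1,085/4,200 of the full £4,200, so 3,115/4,200 of the £6,000 range has been used: income = £80,800 + £6,000 × 3,115/4,200 = £85,250.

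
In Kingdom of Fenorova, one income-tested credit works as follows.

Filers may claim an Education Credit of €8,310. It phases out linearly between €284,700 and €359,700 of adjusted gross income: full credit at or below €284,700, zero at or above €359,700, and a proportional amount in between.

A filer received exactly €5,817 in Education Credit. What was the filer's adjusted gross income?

€307,200

€5,817 is 5,817/8,310 of the full €8,310, so 2,493/8,310 of the €75,000 range has been used: income = €284,700 + €75,000 × 2,493/8,310 = €307,200.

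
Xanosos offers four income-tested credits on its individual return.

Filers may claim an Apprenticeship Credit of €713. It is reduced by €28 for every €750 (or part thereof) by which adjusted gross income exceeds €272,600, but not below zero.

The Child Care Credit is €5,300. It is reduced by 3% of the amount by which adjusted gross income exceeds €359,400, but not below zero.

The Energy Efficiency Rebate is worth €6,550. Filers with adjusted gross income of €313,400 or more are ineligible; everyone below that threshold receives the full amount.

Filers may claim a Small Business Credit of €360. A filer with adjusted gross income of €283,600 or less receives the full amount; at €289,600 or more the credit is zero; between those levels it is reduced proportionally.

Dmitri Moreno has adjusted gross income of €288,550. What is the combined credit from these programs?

Apprenticeship Credit: income exceeds €272,600 by €15,950, which is 22 full-or-partial €750 increments; reduction = 22 × €28 = €616, leaving €97.
Child Care Credit: €288,550 is at or below the €359,400 threshold, so the full €5,300 applies.
Energy Efficiency Rebate: €288,550 is below the €313,400 cutoff, so the full €6,550 applies.
Small Business Credit: €288,550 is €4,950 into a €6,000 phase-out range, leaving 1,050/6,000 of the credit: €360 × 1,050/6,000 = €63.
Total: €97 + €5,300 + €6,550 + €63 = €12,010.

€12,010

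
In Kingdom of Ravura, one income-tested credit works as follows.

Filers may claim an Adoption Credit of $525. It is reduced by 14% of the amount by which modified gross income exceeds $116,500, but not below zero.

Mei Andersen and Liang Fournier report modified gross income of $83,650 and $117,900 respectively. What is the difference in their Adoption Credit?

$196

Mei ($83,650): Adoption Credit: $83,650 is at or below the $116,500 threshold, so the full $525 applies.
Liang ($117,900): Adoption Credit: 14% of the $1,400 excess over $116,500 is $196; credit = $525 − $196 = $329.
Difference: |$525 − $329| = $196.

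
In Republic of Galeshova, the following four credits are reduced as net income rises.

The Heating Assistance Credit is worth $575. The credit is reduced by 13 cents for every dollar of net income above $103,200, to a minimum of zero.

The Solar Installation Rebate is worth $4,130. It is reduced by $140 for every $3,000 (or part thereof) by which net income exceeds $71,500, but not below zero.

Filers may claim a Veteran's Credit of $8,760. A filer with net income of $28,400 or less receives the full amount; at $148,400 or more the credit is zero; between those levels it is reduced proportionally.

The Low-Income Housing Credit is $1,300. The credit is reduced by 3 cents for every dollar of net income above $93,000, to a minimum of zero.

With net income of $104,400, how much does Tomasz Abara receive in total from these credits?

$7,179

Heating Assistance Credit: 13% of the $1,200 excess over $103,200 is $156; credit = $575 − $156 = $419.
Solar Installation Rebate: income exceeds $71,500 by $32,900, which is 11 full-or-partial $3,000 increments; reduction = 11 × $140 = $1,540, leaving $2,590.
Veteran's Credit: $104,400 is $76,000 into a $120,000 phase-out range, leaving 44,000/120,000 of the credit: $8,760 × 44,000/120,000 = $3,212.
Low-Income Housing Credit: 3% of the $11,400 excess over $93,000 is $342; credit = $1,300 − $342 = $958.
Total: $419 + $2,590 + $3,212 + $958 = $7,179.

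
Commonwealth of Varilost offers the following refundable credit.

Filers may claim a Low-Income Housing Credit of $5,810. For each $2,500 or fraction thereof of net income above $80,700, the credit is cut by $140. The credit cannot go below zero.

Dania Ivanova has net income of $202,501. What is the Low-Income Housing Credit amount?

$0

Low-Income Housing Credit: income exceeds $80,700 by $121,801 → 49 increments × $140 = $6,860 ≥ base, so the credit is $0.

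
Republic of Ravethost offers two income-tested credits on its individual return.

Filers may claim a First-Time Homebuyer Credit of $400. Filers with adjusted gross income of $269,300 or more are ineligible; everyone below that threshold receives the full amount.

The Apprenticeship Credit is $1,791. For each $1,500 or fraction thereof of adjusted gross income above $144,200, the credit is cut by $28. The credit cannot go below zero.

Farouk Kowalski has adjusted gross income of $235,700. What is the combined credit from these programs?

$483

First-Time Homebuyer Credit: $235,700 is below the $269,300 cutoff, so the full $400 applies.
Apprenticeship Credit: income exceeds $144,200 by $91,500, which is 61 full-or-partial $1,500 increments; reduction = 61 × $28 = $1,708, leaving $83.
Total: $400 + $83 = $483.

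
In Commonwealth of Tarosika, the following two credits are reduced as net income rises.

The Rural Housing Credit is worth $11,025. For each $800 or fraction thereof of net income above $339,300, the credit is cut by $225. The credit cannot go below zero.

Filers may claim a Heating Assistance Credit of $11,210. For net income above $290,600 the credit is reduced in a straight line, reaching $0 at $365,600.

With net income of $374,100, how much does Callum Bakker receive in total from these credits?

$1,125

Rural Housing Credit: income exceeds $339,300 by $34,800, which is 44 full-or-partial $800 increments; reduction = 44 × $225 = $9,900, leaving $1,125.
Heating Assistance Credit: $374,100 is at or above $365,600, so the credit is $0.
Total: $1,125 + $0 = $1,125.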